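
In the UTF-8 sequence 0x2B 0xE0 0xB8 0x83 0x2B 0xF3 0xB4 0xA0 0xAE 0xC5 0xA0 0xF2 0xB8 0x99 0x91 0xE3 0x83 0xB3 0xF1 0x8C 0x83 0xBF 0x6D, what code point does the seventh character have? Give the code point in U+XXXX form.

Offset 0: leading byte 0x2B = 00101011 → 1-byte char #1 = 2B.
Offset 1: leading byte 0xE0 = 11100000 → 3-byte char #2 = E0 B8 83.
Offset 4: leading byte 0x2B = 00101011 → 1-byte char #3 = 2B.
Offset 5: leading byte 0xF3 = 11110011 → 4-byte char #4 = F3 B4 A0 AE.
Offset 9: leading byte 0xC5 = 11000101 → 2-byte char #5 = C5 A0.
Offset 11: leading byte 0xF2 = 11110010 → 4-byte char #6 = F2 B8 99 91.
Offset 15: leading byte 0xE3 = 11100011 → 3-byte char #7 = E3 83 B3.
Leading byte 0xE3 = 11100011 matches 1110xxxx → 3-byte sequence.
Byte 1: 0xE3 = 11100011, payload 0011 (4 bits).
Byte 2: 0x83 = 10000011 (10xxxxxx ✓), payload 000011.
Byte 3: 0xB3 = 10110011 (10xxxxxx ✓), payload 110011.
Concatenate: 0011000011110011 = 0x30F3 (16 bits → U+30F3).

U+30F3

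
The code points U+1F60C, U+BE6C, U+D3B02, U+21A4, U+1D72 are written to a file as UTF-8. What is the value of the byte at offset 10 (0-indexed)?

U+1F60C → 4-byte form F0 9F 98 8C at offsets 0–3.
U+BE6C → 3-byte form EB B9 AC at offsets 4–6.
U+D3B02 → 4-byte form F3 93 AC 82 at offsets 7–10.
Offset 10 falls in char 3's range; it's byte 4 of F3 93 AC 82 = 0x82.

0x82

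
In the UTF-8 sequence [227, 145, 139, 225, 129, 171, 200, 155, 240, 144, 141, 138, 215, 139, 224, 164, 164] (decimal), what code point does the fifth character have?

U+05CB

Offset 0: leading byte 0xE3 = 11100011 → 3-byte char #1 = E3 91 8B.
Offset 3: leading byte 0xE1 = 11100001 → 3-byte char #2 = E1 81 AB.
Offset 6: leading byte 0xC8 = 11001000 → 2-byte char #3 = C8 9B.
Offset 8: leading byte 0xF0 = 11110000 → 4-byte char #4 = F0 90 8D 8A.
Offset 12: leading byte 0xD7 = 11010111 → 2-byte char #5 = D7 8B.
Leading byte 0xD7 = 11010111 matches 110xxxxx → 2-byte sequence.
Byte 1: 0xD7 = 11010111, payload 10111 (5 bits).
Byte 2: 0x8B = 10001011 (10xxxxxx ✓), payload 001011.
Concatenate: 10111001011 = 0x5CB (11 bits → U+05CB).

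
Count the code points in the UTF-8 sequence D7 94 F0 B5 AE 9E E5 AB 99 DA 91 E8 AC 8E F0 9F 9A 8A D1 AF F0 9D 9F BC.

Byte at offset 0: 0xD7 = 11010111 → 2-byte char (#1). Advance 2.
Byte at offset 2: 0xF0 = 11110000 → 4-byte char (#2). Advance 4.
Byte at offset 6: 0xE5 = 11100101 → 3-byte char (#3). Advance 3.
Byte at offset 9: 0xDA = 11011010 → 2-byte char (#4). Advance 2.
Byte at offset 11: 0xE8 = 11101000 → 3-byte char (#5). Advance 3.
Byte at offset 14: 0xF0 = 11110000 → 4-byte char (#6). Advance 4.
Byte at offset 18: 0xD1 = 11010001 → 2-byte char (#7). Advance 2.
Byte at offset 20: 0xF0 = 11110000 → 4-byte char (#8). Advance 4.
Reached end at offset 24 after 8 code points.

8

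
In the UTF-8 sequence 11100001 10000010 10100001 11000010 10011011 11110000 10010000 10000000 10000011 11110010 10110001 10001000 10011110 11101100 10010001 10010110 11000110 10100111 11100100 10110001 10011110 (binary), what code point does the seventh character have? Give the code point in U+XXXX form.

Offset 0: leading byte 0xE1 = 11100001 → 3-byte char #1 = E1 82 A1.
Offset 3: leading byte 0xC2 = 11000010 → 2-byte char #2 = C2 9B.
Offset 5: leading byte 0xF0 = 11110000 → 4-byte char #3 = F0 90 80 83.
Offset 9: leading byte 0xF2 = 11110010 → 4-byte char #4 = F2 B1 88 9E.
Offset 13: leading byte 0xEC = 11101100 → 3-byte char #5 = EC 91 96.
Offset 16: leading byte 0xC6 = 11000110 → 2-byte char #6 = C6 A7.
Offset 18: leading byte 0xE4 = 11100100 → 3-byte char #7 = E4 B1 9E.
Leading byte 0xE4 = 11100100 matches 1110xxxx → 3-byte sequence.
Byte 1: 0xE4 = 11100100, payload 0100 (4 bits).
Byte 2: 0xB1 = 10110001 (10xxxxxx ✓), payload 110001.
Byte 3: 0x9E = 10011110 (10xxxxxx ✓), payload 011110.
Concatenate: 0100110001011110 = 0x4C5E (16 bits → U+4C5E).

U+4C5E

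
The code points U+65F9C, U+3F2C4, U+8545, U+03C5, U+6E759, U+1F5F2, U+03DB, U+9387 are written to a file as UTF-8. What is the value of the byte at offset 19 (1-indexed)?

1-indexed offset 19 is 0-indexed offset 18.
U+65F9C → 4-byte form F1 A5 BE 9C at offsets 0–3.
U+3F2C4 → 4-byte form F0 BF 8B 84 at offsets 4–7.
U+8545 → 3-byte form E8 95 85 at offsets 8–10.
U+03C5 → 2-byte form CF 85 at offsets 11–12.
U+6E759 → 4-byte form F1 AE 9D 99 at offsets 13–16.
U+1F5F2 → 4-byte form F0 9F 97 B2 at offsets 17–20.
Offset 18 falls in char 6's range; it's byte 2 of F0 9F 97 B2 = 0x9F.

0x9F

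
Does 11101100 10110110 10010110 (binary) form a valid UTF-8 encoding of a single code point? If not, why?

valid

Leading byte 0xEC = 11101100 → 3-byte form.
Continuation bytes 0xB6=10110110, 0x96=10010110 all match 10xxxxxx.
Decoded value 0xCD96 is ≥ 0x800 (shortest form) and not a surrogate.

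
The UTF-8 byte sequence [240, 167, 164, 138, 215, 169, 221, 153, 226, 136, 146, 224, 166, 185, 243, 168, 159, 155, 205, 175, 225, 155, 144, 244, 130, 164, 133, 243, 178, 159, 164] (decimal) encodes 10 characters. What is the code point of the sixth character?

Offset 0: leading byte 0xF0 = 11110000 → 4-byte char #1 = F0 A7 A4 8A.
Offset 4: leading byte 0xD7 = 11010111 → 2-byte char #2 = D7 A9.
Offset 6: leading byte 0xDD = 11011101 → 2-byte char #3 = DD 99.
Offset 8: leading byte 0xE2 = 11100010 → 3-byte char #4 = E2 88 92.
Offset 11: leading byte 0xE0 = 11100000 → 3-byte char #5 = E0 A6 B9.
Offset 14: leading byte 0xF3 = 11110011 → 4-byte char #6 = F3 A8 9F 9B.
Leading byte 0xF3 = 11110011 matches 11110xxx → 4-byte sequence.
Byte 1: 0xF3 = 11110011, payload 011 (3 bits).
Byte 2: 0xA8 = 10101000 (10xxxxxx ✓), payload 101000.
Byte 3: 0x9F = 10011111 (10xxxxxx ✓), payload 011111.
Byte 4: 0x9B = 10011011 (10xxxxxx ✓), payload 011011.
Concatenate: 011101000011111011011 = 0xE87DB (21 bits → U+E87DB).

U+E87DB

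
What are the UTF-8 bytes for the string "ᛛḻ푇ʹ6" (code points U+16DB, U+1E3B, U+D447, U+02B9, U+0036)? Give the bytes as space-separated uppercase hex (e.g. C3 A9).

E1 9B 9B E1 B8 BB ED 91 87 CA B9 36

U+16DB: 3-byte form → E1 9B 9B.
U+1E3B: 3-byte form → E1 B8 BB.
U+D447: 3-byte form → ED 91 87.
U+02B9: 2-byte form → CA B9.
U+0036: 1-byte form → 36.
Concatenated (12 bytes): E1 9B 9B E1 B8 BB ED 91 87 CA B9 36.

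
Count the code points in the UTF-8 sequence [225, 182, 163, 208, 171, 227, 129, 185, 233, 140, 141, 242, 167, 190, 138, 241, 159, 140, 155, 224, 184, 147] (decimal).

7

Byte at offset 0: 0xE1 = 11100001 → 3-byte char (#1). Advance 3.
Byte at offset 3: 0xD0 = 11010000 → 2-byte char (#2). Advance 2.
Byte at offset 5: 0xE3 = 11100011 → 3-byte char (#3). Advance 3.
Byte at offset 8: 0xE9 = 11101001 → 3-byte char (#4). Advance 3.
Byte at offset 11: 0xF2 = 11110010 → 4-byte char (#5). Advance 4.
Byte at offset 15: 0xF1 = 11110001 → 4-byte char (#6). Advance 4.
Byte at offset 19: 0xE0 = 11100000 → 3-byte char (#7). Advance 3.
Reached end at offset 22 after 7 code points.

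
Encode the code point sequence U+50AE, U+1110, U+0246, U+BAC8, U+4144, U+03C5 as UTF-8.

U+50AE: 3-byte form → E5 82 AE.
U+1110: 3-byte form → E1 84 90.
U+0246: 2-byte form → C9 86.
U+BAC8: 3-byte form → EB AB 88.
U+4144: 3-byte form → E4 85 84.
U+03C5: 2-byte form → CF 85.
Concatenated (16 bytes): E5 82 AE E1 84 90 C9 86 EB AB 88 E4 85 84 CF 85.

E5 82 AE E1 84 90 C9 86 EB AB 88 E4 85 84 CF 85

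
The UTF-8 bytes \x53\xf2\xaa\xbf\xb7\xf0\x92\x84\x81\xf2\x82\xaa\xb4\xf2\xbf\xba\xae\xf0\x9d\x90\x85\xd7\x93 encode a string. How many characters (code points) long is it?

7

Byte at offset 0: 0x53 = 01010011 → 1-byte char (#1). Advance 1.
Byte at offset 1: 0xF2 = 11110010 → 4-byte char (#2). Advance 4.
Byte at offset 5: 0xF0 = 11110000 → 4-byte char (#3). Advance 4.
Byte at offset 9: 0xF2 = 11110010 → 4-byte char (#4). Advance 4.
Byte at offset 13: 0xF2 = 11110010 → 4-byte char (#5). Advance 4.
Byte at offset 17: 0xF0 = 11110000 → 4-byte char (#6). Advance 4.
Byte at offset 21: 0xD7 = 11010111 → 2-byte char (#7). Advance 2.
Reached end at offset 23 after 7 code points.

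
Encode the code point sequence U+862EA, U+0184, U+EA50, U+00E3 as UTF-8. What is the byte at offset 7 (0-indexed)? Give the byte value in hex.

U+862EA → 4-byte form F2 86 8B AA at offsets 0–3.
U+0184 → 2-byte form C6 84 at offsets 4–5.
U+EA50 → 3-byte form EE A9 90 at offsets 6–8.
Offset 7 falls in char 3's range; it's byte 2 of EE A9 90 = 0xA9.

0xA9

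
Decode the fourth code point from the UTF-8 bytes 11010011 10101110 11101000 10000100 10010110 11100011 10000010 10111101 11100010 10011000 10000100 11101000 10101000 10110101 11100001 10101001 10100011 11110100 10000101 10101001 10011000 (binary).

U+2604

Offset 0: leading byte 0xD3 = 11010011 → 2-byte char #1 = D3 AE.
Offset 2: leading byte 0xE8 = 11101000 → 3-byte char #2 = E8 84 96.
Offset 5: leading byte 0xE3 = 11100011 → 3-byte char #3 = E3 82 BD.
Offset 8: leading byte 0xE2 = 11100010 → 3-byte char #4 = E2 98 84.
Leading byte 0xE2 = 11100010 matches 1110xxxx → 3-byte sequence.
Byte 1: 0xE2 = 11100010, payload 0010 (4 bits).
Byte 2: 0x98 = 10011000 (10xxxxxx ✓), payload 011000.
Byte 3: 0x84 = 10000100 (10xxxxxx ✓), payload 000100.
Concatenate: 0010011000000100 = 0x2604 (16 bits → U+2604).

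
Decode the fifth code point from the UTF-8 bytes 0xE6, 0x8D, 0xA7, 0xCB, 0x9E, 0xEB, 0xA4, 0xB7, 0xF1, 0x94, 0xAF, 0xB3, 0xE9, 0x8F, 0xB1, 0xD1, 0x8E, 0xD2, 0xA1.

U+93F1

Offset 0: leading byte 0xE6 = 11100110 → 3-byte char #1 = E6 8D A7.
Offset 3: leading byte 0xCB = 11001011 → 2-byte char #2 = CB 9E.
Offset 5: leading byte 0xEB = 11101011 → 3-byte char #3 = EB A4 B7.
Offset 8: leading byte 0xF1 = 11110001 → 4-byte char #4 = F1 94 AF B3.
Offset 12: leading byte 0xE9 = 11101001 → 3-byte char #5 = E9 8F B1.
Leading byte 0xE9 = 11101001 matches 1110xxxx → 3-byte sequence.
Byte 1: 0xE9 = 11101001, payload 1001 (4 bits).
Byte 2: 0x8F = 10001111 (10xxxxxx ✓), payload 001111.
Byte 3: 0xB1 = 10110001 (10xxxxxx ✓), payload 110001.
Concatenate: 1001001111110001 = 0x93F1 (16 bits → U+93F1).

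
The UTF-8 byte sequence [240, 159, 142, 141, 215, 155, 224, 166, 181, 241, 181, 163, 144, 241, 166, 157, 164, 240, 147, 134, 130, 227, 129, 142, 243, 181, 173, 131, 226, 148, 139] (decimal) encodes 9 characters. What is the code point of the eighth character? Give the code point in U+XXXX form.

U+F5B43

Offset 0: leading byte 0xF0 = 11110000 → 4-byte char #1 = F0 9F 8E 8D.
Offset 4: leading byte 0xD7 = 11010111 → 2-byte char #2 = D7 9B.
Offset 6: leading byte 0xE0 = 11100000 → 3-byte char #3 = E0 A6 B5.
Offset 9: leading byte 0xF1 = 11110001 → 4-byte char #4 = F1 B5 A3 90.
Offset 13: leading byte 0xF1 = 11110001 → 4-byte char #5 = F1 A6 9D A4.
Offset 17: leading byte 0xF0 = 11110000 → 4-byte char #6 = F0 93 86 82.
Offset 21: leading byte 0xE3 = 11100011 → 3-byte char #7 = E3 81 8E.
Offset 24: leading byte 0xF3 = 11110011 → 4-byte char #8 = F3 B5 AD 83.
Leading byte 0xF3 = 11110011 matches 11110xxx → 4-byte sequence.
Byte 1: 0xF3 = 11110011, payload 011 (3 bits).
Byte 2: 0xB5 = 10110101 (10xxxxxx ✓), payload 110101.
Byte 3: 0xAD = 10101101 (10xxxxxx ✓), payload 101101.
Byte 4: 0x83 = 10000011 (10xxxxxx ✓), payload 000011.
Concatenate: 011110101101101000011 = 0xF5B43 (21 bits → U+F5B43).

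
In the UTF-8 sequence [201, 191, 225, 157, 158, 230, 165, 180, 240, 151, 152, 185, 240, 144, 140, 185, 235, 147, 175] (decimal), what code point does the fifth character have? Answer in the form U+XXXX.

Offset 0: leading byte 0xC9 = 11001001 → 2-byte char #1 = C9 BF.
Offset 2: leading byte 0xE1 = 11100001 → 3-byte char #2 = E1 9D 9E.
Offset 5: leading byte 0xE6 = 11100110 → 3-byte char #3 = E6 A5 B4.
Offset 8: leading byte 0xF0 = 11110000 → 4-byte char #4 = F0 97 98 B9.
Offset 12: leading byte 0xF0 = 11110000 → 4-byte char #5 = F0 90 8C B9.
Leading byte 0xF0 = 11110000 matches 11110xxx → 4-byte sequence.
Byte 1: 0xF0 = 11110000, payload 000 (3 bits).
Byte 2: 0x90 = 10010000 (10xxxxxx ✓), payload 010000.
Byte 3: 0x8C = 10001100 (10xxxxxx ✓), payload 001100.
Byte 4: 0xB9 = 10111001 (10xxxxxx ✓), payload 111001.
Concatenate: 000010000001100111001 = 0x10339 (21 bits → U+10339).

U+10339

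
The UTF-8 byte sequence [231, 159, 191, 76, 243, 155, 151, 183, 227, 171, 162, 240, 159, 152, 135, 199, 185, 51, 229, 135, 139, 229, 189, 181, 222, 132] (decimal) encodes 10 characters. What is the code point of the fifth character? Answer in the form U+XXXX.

Offset 0: leading byte 0xE7 = 11100111 → 3-byte char #1 = E7 9F BF.
Offset 3: leading byte 0x4C = 01001100 → 1-byte char #2 = 4C.
Offset 4: leading byte 0xF3 = 11110011 → 4-byte char #3 = F3 9B 97 B7.
Offset 8: leading byte 0xE3 = 11100011 → 3-byte char #4 = E3 AB A2.
Offset 11: leading byte 0xF0 = 11110000 → 4-byte char #5 = F0 9F 98 87.
Leading byte 0xF0 = 11110000 matches 11110xxx → 4-byte sequence.
Byte 1: 0xF0 = 11110000, payload 000 (3 bits).
Byte 2: 0x9F = 10011111 (10xxxxxx ✓), payload 011111.
Byte 3: 0x98 = 10011000 (10xxxxxx ✓), payload 011000.
Byte 4: 0x87 = 10000111 (10xxxxxx ✓), payload 000111.
Concatenate: 000011111011000000111 = 0x1F607 (21 bits → U+1F607).

U+1F607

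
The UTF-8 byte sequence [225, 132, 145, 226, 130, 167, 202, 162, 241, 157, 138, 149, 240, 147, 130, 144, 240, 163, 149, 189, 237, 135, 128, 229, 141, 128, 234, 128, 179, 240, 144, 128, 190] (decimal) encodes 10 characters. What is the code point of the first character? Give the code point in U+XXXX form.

Offset 0: leading byte 0xE1 = 11100001 → 3-byte char #1 = E1 84 91.
Leading byte 0xE1 = 11100001 matches 1110xxxx → 3-byte sequence.
Byte 1: 0xE1 = 11100001, payload 0001 (4 bits).
Byte 2: 0x84 = 10000100 (10xxxxxx ✓), payload 000100.
Byte 3: 0x91 = 10010001 (10xxxxxx ✓), payload 010001.
Concatenate: 0001000100010001 = 0x1111 (16 bits → U+1111).

U+1111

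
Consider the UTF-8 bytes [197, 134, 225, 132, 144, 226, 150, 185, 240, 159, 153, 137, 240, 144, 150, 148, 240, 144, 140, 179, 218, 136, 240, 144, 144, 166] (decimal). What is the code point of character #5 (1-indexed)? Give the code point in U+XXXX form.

U+10594

Offset 0: leading byte 0xC5 = 11000101 → 2-byte char #1 = C5 86.
Offset 2: leading byte 0xE1 = 11100001 → 3-byte char #2 = E1 84 90.
Offset 5: leading byte 0xE2 = 11100010 → 3-byte char #3 = E2 96 B9.
Offset 8: leading byte 0xF0 = 11110000 → 4-byte char #4 = F0 9F 99 89.
Offset 12: leading byte 0xF0 = 11110000 → 4-byte char #5 = F0 90 96 94.
Leading byte 0xF0 = 11110000 matches 11110xxx → 4-byte sequence.
Byte 1: 0xF0 = 11110000, payload 000 (3 bits).
Byte 2: 0x90 = 10010000 (10xxxxxx ✓), payload 010000.
Byte 3: 0x96 = 10010110 (10xxxxxx ✓), payload 010110.
Byte 4: 0x94 = 10010100 (10xxxxxx ✓), payload 010100.
Concatenate: 000010000010110010100 = 0x10594 (21 bits → U+10594).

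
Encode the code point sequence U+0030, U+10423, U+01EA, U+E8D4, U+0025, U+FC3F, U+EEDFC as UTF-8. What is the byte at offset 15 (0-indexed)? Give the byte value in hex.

U+0030 → 1-byte form 30 at offsets 0–0.
U+10423 → 4-byte form F0 90 90 A3 at offsets 1–4.
U+01EA → 2-byte form C7 AA at offsets 5–6.
U+E8D4 → 3-byte form EE A3 94 at offsets 7–9.
U+0025 → 1-byte form 25 at offsets 10–10.
U+FC3F → 3-byte form EF B0 BF at offsets 11–13.
U+EEDFC → 4-byte form F3 AE B7 BC at offsets 14–17.
Offset 15 falls in char 7's range; it's byte 2 of F3 AE B7 BC = 0xAE.

0xAE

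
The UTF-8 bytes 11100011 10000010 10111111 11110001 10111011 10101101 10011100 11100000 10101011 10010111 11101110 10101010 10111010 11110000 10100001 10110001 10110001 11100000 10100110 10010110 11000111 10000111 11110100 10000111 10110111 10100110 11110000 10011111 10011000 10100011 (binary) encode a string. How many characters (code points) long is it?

Byte at offset 0: 0xE3 = 11100011 → 3-byte char (#1). Advance 3.
Byte at offset 3: 0xF1 = 11110001 → 4-byte char (#2). Advance 4.
Byte at offset 7: 0xE0 = 11100000 → 3-byte char (#3). Advance 3.
Byte at offset 10: 0xEE = 11101110 → 3-byte char (#4). Advance 3.
Byte at offset 13: 0xF0 = 11110000 → 4-byte char (#5). Advance 4.
Byte at offset 17: 0xE0 = 11100000 → 3-byte char (#6). Advance 3.
Byte at offset 20: 0xC7 = 11000111 → 2-byte char (#7). Advance 2.
Byte at offset 22: 0xF4 = 11110100 → 4-byte char (#8). Advance 4.
Byte at offset 26: 0xF0 = 11110000 → 4-byte char (#9). Advance 4.
Reached end at offset 30 after 9 code points.

9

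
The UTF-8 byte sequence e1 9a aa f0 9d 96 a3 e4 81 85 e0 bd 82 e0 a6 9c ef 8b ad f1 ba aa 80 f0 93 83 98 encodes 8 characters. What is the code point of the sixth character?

U+F2ED

Offset 0: leading byte 0xE1 = 11100001 → 3-byte char #1 = E1 9A AA.
Offset 3: leading byte 0xF0 = 11110000 → 4-byte char #2 = F0 9D 96 A3.
Offset 7: leading byte 0xE4 = 11100100 → 3-byte char #3 = E4 81 85.
Offset 10: leading byte 0xE0 = 11100000 → 3-byte char #4 = E0 BD 82.
Offset 13: leading byte 0xE0 = 11100000 → 3-byte char #5 = E0 A6 9C.
Offset 16: leading byte 0xEF = 11101111 → 3-byte char #6 = EF 8B AD.
Leading byte 0xEF = 11101111 matches 1110xxxx → 3-byte sequence.
Byte 1: 0xEF = 11101111, payload 1111 (4 bits).
Byte 2: 0x8B = 10001011 (10xxxxxx ✓), payload 001011.
Byte 3: 0xAD = 10101101 (10xxxxxx ✓), payload 101101.
Concatenate: 1111001011101101 = 0xF2ED (16 bits → U+F2ED).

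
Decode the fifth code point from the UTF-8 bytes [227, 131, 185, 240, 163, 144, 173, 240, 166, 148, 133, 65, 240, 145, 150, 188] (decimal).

U+115BC

Offset 0: leading byte 0xE3 = 11100011 → 3-byte char #1 = E3 83 B9.
Offset 3: leading byte 0xF0 = 11110000 → 4-byte char #2 = F0 A3 90 AD.
Offset 7: leading byte 0xF0 = 11110000 → 4-byte char #3 = F0 A6 94 85.
Offset 11: leading byte 0x41 = 01000001 → 1-byte char #4 = 41.
Offset 12: leading byte 0xF0 = 11110000 → 4-byte char #5 = F0 91 96 BC.
Leading byte 0xF0 = 11110000 matches 11110xxx → 4-byte sequence.
Byte 1: 0xF0 = 11110000, payload 000 (3 bits).
Byte 2: 0x91 = 10010001 (10xxxxxx ✓), payload 010001.
Byte 3: 0x96 = 10010110 (10xxxxxx ✓), payload 010110.
Byte 4: 0xBC = 10111100 (10xxxxxx ✓), payload 111100.
Concatenate: 000010001010110111100 = 0x115BC (21 bits → U+115BC).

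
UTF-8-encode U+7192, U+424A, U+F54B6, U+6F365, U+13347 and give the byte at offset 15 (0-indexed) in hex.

U+7192 → 3-byte form E7 86 92 at offsets 0–2.
U+424A → 3-byte form E4 89 8A at offsets 3–5.
U+F54B6 → 4-byte form F3 B5 92 B6 at offsets 6–9.
U+6F365 → 4-byte form F1 AF 8D A5 at offsets 10–13.
U+13347 → 4-byte form F0 93 8D 87 at offsets 14–17.
Offset 15 falls in char 5's range; it's byte 2 of F0 93 8D 87 = 0x93.

0x93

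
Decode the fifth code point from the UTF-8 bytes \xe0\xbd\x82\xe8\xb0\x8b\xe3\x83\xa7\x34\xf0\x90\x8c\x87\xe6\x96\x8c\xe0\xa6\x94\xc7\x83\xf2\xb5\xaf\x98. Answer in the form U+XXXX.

U+10307

Offset 0: leading byte 0xE0 = 11100000 → 3-byte char #1 = E0 BD 82.
Offset 3: leading byte 0xE8 = 11101000 → 3-byte char #2 = E8 B0 8B.
Offset 6: leading byte 0xE3 = 11100011 → 3-byte char #3 = E3 83 A7.
Offset 9: leading byte 0x34 = 00110100 → 1-byte char #4 = 34.
Offset 10: leading byte 0xF0 = 11110000 → 4-byte char #5 = F0 90 8C 87.
Leading byte 0xF0 = 11110000 matches 11110xxx → 4-byte sequence.
Byte 1: 0xF0 = 11110000, payload 000 (3 bits).
Byte 2: 0x90 = 10010000 (10xxxxxx ✓), payload 010000.
Byte 3: 0x8C = 10001100 (10xxxxxx ✓), payload 001100.
Byte 4: 0x87 = 10000111 (10xxxxxx ✓), payload 000111.
Concatenate: 000010000001100000111 = 0x10307 (21 bits → U+10307).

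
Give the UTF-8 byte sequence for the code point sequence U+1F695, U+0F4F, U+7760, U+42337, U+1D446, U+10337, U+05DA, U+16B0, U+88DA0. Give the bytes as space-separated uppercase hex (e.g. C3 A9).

U+1F695: 4-byte form → F0 9F 9A 95.
U+0F4F: 3-byte form → E0 BD 8F.
U+7760: 3-byte form → E7 9D A0.
U+42337: 4-byte form → F1 82 8C B7.
U+1D446: 4-byte form → F0 9D 91 86.
U+10337: 4-byte form → F0 90 8C B7.
U+05DA: 2-byte form → D7 9A.
U+16B0: 3-byte form → E1 9A B0.
U+88DA0: 4-byte form → F2 88 B6 A0.
Concatenated (31 bytes): F0 9F 9A 95 E0 BD 8F E7 9D A0 F1 82 8C B7 F0 9D 91 86 F0 90 8C B7 D7 9A E1 9A B0 F2 88 B6 A0.

F0 9F 9A 95 E0 BD 8F E7 9D A0 F1 82 8C B7 F0 9D 91 86 F0 90 8C B7 D7 9A E1 9A B0 F2 88 B6 A0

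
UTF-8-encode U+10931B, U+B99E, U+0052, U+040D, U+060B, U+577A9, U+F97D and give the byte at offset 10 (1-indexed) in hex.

0x8D

1-indexed offset 10 is 0-indexed offset 9.
U+10931B → 4-byte form F4 89 8C 9B at offsets 0–3.
U+B99E → 3-byte form EB A6 9E at offsets 4–6.
U+0052 → 1-byte form 52 at offsets 7–7.
U+040D → 2-byte form D0 8D at offsets 8–9.
Offset 9 falls in char 4's range; it's byte 2 of D0 8D = 0x8D.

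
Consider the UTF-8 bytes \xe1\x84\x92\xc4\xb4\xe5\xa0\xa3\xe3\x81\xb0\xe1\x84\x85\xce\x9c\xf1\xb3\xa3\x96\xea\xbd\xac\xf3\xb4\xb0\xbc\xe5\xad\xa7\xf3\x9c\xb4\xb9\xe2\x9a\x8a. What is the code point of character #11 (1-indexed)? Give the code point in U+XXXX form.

U+DCD39

Offset 0: leading byte 0xE1 = 11100001 → 3-byte char #1 = E1 84 92.
Offset 3: leading byte 0xC4 = 11000100 → 2-byte char #2 = C4 B4.
Offset 5: leading byte 0xE5 = 11100101 → 3-byte char #3 = E5 A0 A3.
Offset 8: leading byte 0xE3 = 11100011 → 3-byte char #4 = E3 81 B0.
Offset 11: leading byte 0xE1 = 11100001 → 3-byte char #5 = E1 84 85.
Offset 14: leading byte 0xCE = 11001110 → 2-byte char #6 = CE 9C.
Offset 16: leading byte 0xF1 = 11110001 → 4-byte char #7 = F1 B3 A3 96.
Offset 20: leading byte 0xEA = 11101010 → 3-byte char #8 = EA BD AC.
Offset 23: leading byte 0xF3 = 11110011 → 4-byte char #9 = F3 B4 B0 BC.
Offset 27: leading byte 0xE5 = 11100101 → 3-byte char #10 = E5 AD A7.
Offset 30: leading byte 0xF3 = 11110011 → 4-byte char #11 = F3 9C B4 B9.
Leading byte 0xF3 = 11110011 matches 11110xxx → 4-byte sequence.
Byte 1: 0xF3 = 11110011, payload 011 (3 bits).
Byte 2: 0x9C = 10011100 (10xxxxxx ✓), payload 011100.
Byte 3: 0xB4 = 10110100 (10xxxxxx ✓), payload 110100.
Byte 4: 0xB9 = 10111001 (10xxxxxx ✓), payload 111001.
Concatenate: 011011100110100111001 = 0xDCD39 (21 bits → U+DCD39).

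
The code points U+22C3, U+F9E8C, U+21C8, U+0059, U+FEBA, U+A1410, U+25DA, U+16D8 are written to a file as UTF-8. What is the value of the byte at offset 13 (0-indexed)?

U+22C3 → 3-byte form E2 8B 83 at offsets 0–2.
U+F9E8C → 4-byte form F3 B9 BA 8C at offsets 3–6.
U+21C8 → 3-byte form E2 87 88 at offsets 7–9.
U+0059 → 1-byte form 59 at offsets 10–10.
U+FEBA → 3-byte form EF BA BA at offsets 11–13.
Offset 13 falls in char 5's range; it's byte 3 of EF BA BA = 0xBA.

0xBA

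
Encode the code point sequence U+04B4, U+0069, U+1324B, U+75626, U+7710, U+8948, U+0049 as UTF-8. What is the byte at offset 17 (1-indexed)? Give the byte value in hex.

0x88

1-indexed offset 17 is 0-indexed offset 16.
U+04B4 → 2-byte form D2 B4 at offsets 0–1.
U+0069 → 1-byte form 69 at offsets 2–2.
U+1324B → 4-byte form F0 93 89 8B at offsets 3–6.
U+75626 → 4-byte form F1 B5 98 A6 at offsets 7–10.
U+7710 → 3-byte form E7 9C 90 at offsets 11–13.
U+8948 → 3-byte form E8 A5 88 at offsets 14–16.
Offset 16 falls in char 6's range; it's byte 3 of E8 A5 88 = 0x88.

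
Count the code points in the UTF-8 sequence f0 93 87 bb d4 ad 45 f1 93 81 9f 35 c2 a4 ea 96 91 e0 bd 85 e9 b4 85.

9

Byte at offset 0: 0xF0 = 11110000 → 4-byte char (#1). Advance 4.
Byte at offset 4: 0xD4 = 11010100 → 2-byte char (#2). Advance 2.
Byte at offset 6: 0x45 = 01000101 → 1-byte char (#3). Advance 1.
Byte at offset 7: 0xF1 = 11110001 → 4-byte char (#4). Advance 4.
Byte at offset 11: 0x35 = 00110101 → 1-byte char (#5). Advance 1.
Byte at offset 12: 0xC2 = 11000010 → 2-byte char (#6). Advance 2.
Byte at offset 14: 0xEA = 11101010 → 3-byte char (#7). Advance 3.
Byte at offset 17: 0xE0 = 11100000 → 3-byte char (#8). Advance 3.
Byte at offset 20: 0xE9 = 11101001 → 3-byte char (#9). Advance 3.
Reached end at offset 23 after 9 code points.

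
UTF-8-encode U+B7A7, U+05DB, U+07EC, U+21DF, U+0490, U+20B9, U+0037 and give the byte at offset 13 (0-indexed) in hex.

U+B7A7 → 3-byte form EB 9E A7 at offsets 0–2.
U+05DB → 2-byte form D7 9B at offsets 3–4.
U+07EC → 2-byte form DF AC at offsets 5–6.
U+21DF → 3-byte form E2 87 9F at offsets 7–9.
U+0490 → 2-byte form D2 90 at offsets 10–11.
U+20B9 → 3-byte form E2 82 B9 at offsets 12–14.
Offset 13 falls in char 6's range; it's byte 2 of E2 82 B9 = 0x82.

0x82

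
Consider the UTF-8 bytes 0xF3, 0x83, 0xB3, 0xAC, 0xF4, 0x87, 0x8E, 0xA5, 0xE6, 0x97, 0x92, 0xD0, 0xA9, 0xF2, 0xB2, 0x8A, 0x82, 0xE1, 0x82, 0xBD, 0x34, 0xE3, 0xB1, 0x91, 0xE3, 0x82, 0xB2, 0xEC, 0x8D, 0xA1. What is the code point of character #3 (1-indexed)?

Offset 0: leading byte 0xF3 = 11110011 → 4-byte char #1 = F3 83 B3 AC.
Offset 4: leading byte 0xF4 = 11110100 → 4-byte char #2 = F4 87 8E A5.
Offset 8: leading byte 0xE6 = 11100110 → 3-byte char #3 = E6 97 92.
Leading byte 0xE6 = 11100110 matches 1110xxxx → 3-byte sequence.
Byte 1: 0xE6 = 11100110, payload 0110 (4 bits).
Byte 2: 0x97 = 10010111 (10xxxxxx ✓), payload 010111.
Byte 3: 0x92 = 10010010 (10xxxxxx ✓), payload 010010.
Concatenate: 0110010111010010 = 0x65D2 (16 bits → U+65D2).

U+65D2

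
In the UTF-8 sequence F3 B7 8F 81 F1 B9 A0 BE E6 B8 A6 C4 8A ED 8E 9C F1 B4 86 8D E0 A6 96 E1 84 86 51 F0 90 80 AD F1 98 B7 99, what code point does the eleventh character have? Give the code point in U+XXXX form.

Offset 0: leading byte 0xF3 = 11110011 → 4-byte char #1 = F3 B7 8F 81.
Offset 4: leading byte 0xF1 = 11110001 → 4-byte char #2 = F1 B9 A0 BE.
Offset 8: leading byte 0xE6 = 11100110 → 3-byte char #3 = E6 B8 A6.
Offset 11: leading byte 0xC4 = 11000100 → 2-byte char #4 = C4 8A.
Offset 13: leading byte 0xED = 11101101 → 3-byte char #5 = ED 8E 9C.
Offset 16: leading byte 0xF1 = 11110001 → 4-byte char #6 = F1 B4 86 8D.
Offset 20: leading byte 0xE0 = 11100000 → 3-byte char #7 = E0 A6 96.
Offset 23: leading byte 0xE1 = 11100001 → 3-byte char #8 = E1 84 86.
Offset 26: leading byte 0x51 = 01010001 → 1-byte char #9 = 51.
Offset 27: leading byte 0xF0 = 11110000 → 4-byte char #10 = F0 90 80 AD.
Offset 31: leading byte 0xF1 = 11110001 → 4-byte char #11 = F1 98 B7 99.
Leading byte 0xF1 = 11110001 matches 11110xxx → 4-byte sequence.
Byte 1: 0xF1 = 11110001, payload 001 (3 bits).
Byte 2: 0x98 = 10011000 (10xxxxxx ✓), payload 011000.
Byte 3: 0xB7 = 10110111 (10xxxxxx ✓), payload 110111.
Byte 4: 0x99 = 10011001 (10xxxxxx ✓), payload 011001.
Concatenate: 001011000110111011001 = 0x58DD9 (21 bits → U+58DD9).

U+58DD9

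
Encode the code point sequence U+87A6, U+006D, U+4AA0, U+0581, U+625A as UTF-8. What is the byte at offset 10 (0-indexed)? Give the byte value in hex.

U+87A6 → 3-byte form E8 9E A6 at offsets 0–2.
U+006D → 1-byte form 6D at offsets 3–3.
U+4AA0 → 3-byte form E4 AA A0 at offsets 4–6.
U+0581 → 2-byte form D6 81 at offsets 7–8.
U+625A → 3-byte form E6 89 9A at offsets 9–11.
Offset 10 falls in char 5's range; it's byte 2 of E6 89 9A = 0x89.

0x89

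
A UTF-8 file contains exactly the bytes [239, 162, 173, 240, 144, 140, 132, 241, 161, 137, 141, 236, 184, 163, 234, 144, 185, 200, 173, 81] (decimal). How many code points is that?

7

Byte at offset 0: 0xEF = 11101111 → 3-byte char (#1). Advance 3.
Byte at offset 3: 0xF0 = 11110000 → 4-byte char (#2). Advance 4.
Byte at offset 7: 0xF1 = 11110001 → 4-byte char (#3). Advance 4.
Byte at offset 11: 0xEC = 11101100 → 3-byte char (#4). Advance 3.
Byte at offset 14: 0xEA = 11101010 → 3-byte char (#5). Advance 3.
Byte at offset 17: 0xC8 = 11001000 → 2-byte char (#6). Advance 2.
Byte at offset 19: 0x51 = 01010001 → 1-byte char (#7). Advance 1.
Reached end at offset 20 after 7 code points.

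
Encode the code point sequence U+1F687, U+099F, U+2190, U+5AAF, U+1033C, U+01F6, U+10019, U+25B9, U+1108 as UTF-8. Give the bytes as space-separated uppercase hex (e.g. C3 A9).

U+1F687: 4-byte form → F0 9F 9A 87.
U+099F: 3-byte form → E0 A6 9F.
U+2190: 3-byte form → E2 86 90.
U+5AAF: 3-byte form → E5 AA AF.
U+1033C: 4-byte form → F0 90 8C BC.
U+01F6: 2-byte form → C7 B6.
U+10019: 4-byte form → F0 90 80 99.
U+25B9: 3-byte form → E2 96 B9.
U+1108: 3-byte form → E1 84 88.
Concatenated (29 bytes): F0 9F 9A 87 E0 A6 9F E2 86 90 E5 AA AF F0 90 8C BC C7 B6 F0 90 80 99 E2 96 B9 E1 84 88.

F0 9F 9A 87 E0 A6 9F E2 86 90 E5 AA AF F0 90 8C BC C7 B6 F0 90 80 99 E2 96 B9 E1 84 88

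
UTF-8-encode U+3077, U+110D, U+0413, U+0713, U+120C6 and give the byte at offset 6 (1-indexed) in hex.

0x8D

1-indexed offset 6 is 0-indexed offset 5.
U+3077 → 3-byte form E3 81 B7 at offsets 0–2.
U+110D → 3-byte form E1 84 8D at offsets 3–5.
Offset 5 falls in char 2's range; it's byte 3 of E1 84 8D = 0x8D.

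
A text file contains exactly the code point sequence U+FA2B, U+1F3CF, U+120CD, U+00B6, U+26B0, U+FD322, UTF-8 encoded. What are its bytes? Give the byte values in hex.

EF A8 AB F0 9F 8F 8F F0 92 83 8D C2 B6 E2 9A B0 F3 BD 8C A2

U+FA2B: 3-byte form → EF A8 AB.
U+1F3CF: 4-byte form → F0 9F 8F 8F.
U+120CD: 4-byte form → F0 92 83 8D.
U+00B6: 2-byte form → C2 B6.
U+26B0: 3-byte form → E2 9A B0.
U+FD322: 4-byte form → F3 BD 8C A2.
Concatenated (20 bytes): EF A8 AB F0 9F 8F 8F F0 92 83 8D C2 B6 E2 9A B0 F3 BD 8C A2.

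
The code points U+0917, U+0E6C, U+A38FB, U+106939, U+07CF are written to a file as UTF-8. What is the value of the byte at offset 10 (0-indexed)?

U+0917 → 3-byte form E0 A4 97 at offsets 0–2.
U+0E6C → 3-byte form E0 B9 AC at offsets 3–5.
U+A38FB → 4-byte form F2 A3 A3 BB at offsets 6–9.
U+106939 → 4-byte form F4 86 A4 B9 at offsets 10–13.
Offset 10 falls in char 4's range; it's byte 1 of F4 86 A4 B9 = 0xF4.

0xF4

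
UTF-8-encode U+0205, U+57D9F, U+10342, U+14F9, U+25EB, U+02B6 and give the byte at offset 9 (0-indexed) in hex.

U+0205 → 2-byte form C8 85 at offsets 0–1.
U+57D9F → 4-byte form F1 97 B6 9F at offsets 2–5.
U+10342 → 4-byte form F0 90 8D 82 at offsets 6–9.
Offset 9 falls in char 3's range; it's byte 4 of F0 90 8D 82 = 0x82.

0x82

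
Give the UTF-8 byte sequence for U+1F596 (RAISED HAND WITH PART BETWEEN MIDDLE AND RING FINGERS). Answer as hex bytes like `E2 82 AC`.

U+1F596 = 0x1F596 = 128406 decimal. In range U+10000–U+10FFFF → 4-byte form: 11110xxx 10xxxxxx 10xxxxxx 10xxxxxx.
Binary (21 bits): 000011111010110010110.
Split 3+6+6+6: 000 | 011111 | 010110 | 010110.
Byte 1: 11110000 = 0xF0.
Byte 2: 10011111 = 0x9F.
Byte 3: 10010110 = 0x96.
Byte 4: 10010110 = 0x96.

F0 9F 96 96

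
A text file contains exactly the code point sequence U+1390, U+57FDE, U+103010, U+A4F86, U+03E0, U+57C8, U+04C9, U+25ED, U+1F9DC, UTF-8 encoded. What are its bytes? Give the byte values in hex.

E1 8E 90 F1 97 BF 9E F4 83 80 90 F2 A4 BE 86 CF A0 E5 9F 88 D3 89 E2 97 AD F0 9F A7 9C

U+1390: 3-byte form → E1 8E 90.
U+57FDE: 4-byte form → F1 97 BF 9E.
U+103010: 4-byte form → F4 83 80 90.
U+A4F86: 4-byte form → F2 A4 BE 86.
U+03E0: 2-byte form → CF A0.
U+57C8: 3-byte form → E5 9F 88.
U+04C9: 2-byte form → D3 89.
U+25ED: 3-byte form → E2 97 AD.
U+1F9DC: 4-byte form → F0 9F A7 9C.
Concatenated (29 bytes): E1 8E 90 F1 97 BF 9E F4 83 80 90 F2 A4 BE 86 CF A0 E5 9F 88 D3 89 E2 97 AD F0 9F A7 9C.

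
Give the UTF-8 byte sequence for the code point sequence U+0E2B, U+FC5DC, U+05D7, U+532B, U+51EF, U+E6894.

E0 B8 AB F3 BC 97 9C D7 97 E5 8C AB E5 87 AF F3 A6 A2 94

U+0E2B: 3-byte form → E0 B8 AB.
U+FC5DC: 4-byte form → F3 BC 97 9C.
U+05D7: 2-byte form → D7 97.
U+532B: 3-byte form → E5 8C AB.
U+51EF: 3-byte form → E5 87 AF.
U+E6894: 4-byte form → F3 A6 A2 94.
Concatenated (19 bytes): E0 B8 AB F3 BC 97 9C D7 97 E5 8C AB E5 87 AF F3 A6 A2 94.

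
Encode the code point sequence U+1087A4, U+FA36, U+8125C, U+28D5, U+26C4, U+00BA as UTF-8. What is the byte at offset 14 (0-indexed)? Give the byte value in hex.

0xE2

U+1087A4 → 4-byte form F4 88 9E A4 at offsets 0–3.
U+FA36 → 3-byte form EF A8 B6 at offsets 4–6.
U+8125C → 4-byte form F2 81 89 9C at offsets 7–10.
U+28D5 → 3-byte form E2 A3 95 at offsets 11–13.
U+26C4 → 3-byte form E2 9B 84 at offsets 14–16.
Offset 14 falls in char 5's range; it's byte 1 of E2 9B 84 = 0xE2.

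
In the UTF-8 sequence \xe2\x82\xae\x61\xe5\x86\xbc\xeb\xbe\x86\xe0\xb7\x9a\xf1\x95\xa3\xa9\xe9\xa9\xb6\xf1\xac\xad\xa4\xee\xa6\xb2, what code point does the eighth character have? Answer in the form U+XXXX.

U+6CB64

Offset 0: leading byte 0xE2 = 11100010 → 3-byte char #1 = E2 82 AE.
Offset 3: leading byte 0x61 = 01100001 → 1-byte char #2 = 61.
Offset 4: leading byte 0xE5 = 11100101 → 3-byte char #3 = E5 86 BC.
Offset 7: leading byte 0xEB = 11101011 → 3-byte char #4 = EB BE 86.
Offset 10: leading byte 0xE0 = 11100000 → 3-byte char #5 = E0 B7 9A.
Offset 13: leading byte 0xF1 = 11110001 → 4-byte char #6 = F1 95 A3 A9.
Offset 17: leading byte 0xE9 = 11101001 → 3-byte char #7 = E9 A9 B6.
Offset 20: leading byte 0xF1 = 11110001 → 4-byte char #8 = F1 AC AD A4.
Leading byte 0xF1 = 11110001 matches 11110xxx → 4-byte sequence.
Byte 1: 0xF1 = 11110001, payload 001 (3 bits).
Byte 2: 0xAC = 10101100 (10xxxxxx ✓), payload 101100.
Byte 3: 0xAD = 10101101 (10xxxxxx ✓), payload 101101.
Byte 4: 0xA4 = 10100100 (10xxxxxx ✓), payload 100100.
Concatenate: 001101100101101100100 = 0x6CB64 (21 bits → U+6CB64).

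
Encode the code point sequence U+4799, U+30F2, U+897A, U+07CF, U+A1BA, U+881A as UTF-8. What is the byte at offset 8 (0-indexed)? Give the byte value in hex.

U+4799 → 3-byte form E4 9E 99 at offsets 0–2.
U+30F2 → 3-byte form E3 83 B2 at offsets 3–5.
U+897A → 3-byte form E8 A5 BA at offsets 6–8.
Offset 8 falls in char 3's range; it's byte 3 of E8 A5 BA = 0xBA.

0xBA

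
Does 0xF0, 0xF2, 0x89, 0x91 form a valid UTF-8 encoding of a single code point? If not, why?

invalid (non-continuation byte where continuation expected)

Leading byte 0xF0 = 11110000 → 4-byte form.
Byte 2 is 0xF2 = 11110010, which is not 10xxxxxx — expected a continuation byte.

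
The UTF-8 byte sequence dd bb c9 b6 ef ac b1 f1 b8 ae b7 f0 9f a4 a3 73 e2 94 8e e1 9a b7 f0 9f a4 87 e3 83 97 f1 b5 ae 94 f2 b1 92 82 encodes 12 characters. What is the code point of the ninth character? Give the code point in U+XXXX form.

U+1F907

Offset 0: leading byte 0xDD = 11011101 → 2-byte char #1 = DD BB.
Offset 2: leading byte 0xC9 = 11001001 → 2-byte char #2 = C9 B6.
Offset 4: leading byte 0xEF = 11101111 → 3-byte char #3 = EF AC B1.
Offset 7: leading byte 0xF1 = 11110001 → 4-byte char #4 = F1 B8 AE B7.
Offset 11: leading byte 0xF0 = 11110000 → 4-byte char #5 = F0 9F A4 A3.
Offset 15: leading byte 0x73 = 01110011 → 1-byte char #6 = 73.
Offset 16: leading byte 0xE2 = 11100010 → 3-byte char #7 = E2 94 8E.
Offset 19: leading byte 0xE1 = 11100001 → 3-byte char #8 = E1 9A B7.
Offset 22: leading byte 0xF0 = 11110000 → 4-byte char #9 = F0 9F A4 87.
Leading byte 0xF0 = 11110000 matches 11110xxx → 4-byte sequence.
Byte 1: 0xF0 = 11110000, payload 000 (3 bits).
Byte 2: 0x9F = 10011111 (10xxxxxx ✓), payload 011111.
Byte 3: 0xA4 = 10100100 (10xxxxxx ✓), payload 100100.
Byte 4: 0x87 = 10000111 (10xxxxxx ✓), payload 000111.
Concatenate: 000011111100100000111 = 0x1F907 (21 bits → U+1F907).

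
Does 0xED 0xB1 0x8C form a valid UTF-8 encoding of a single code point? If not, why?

Structurally a 3-byte sequence; payload = 0xDC4C.
But 0xDC4C is in U+D800–U+DFFF, the surrogate range. Surrogates are not Unicode scalar values and are forbidden in UTF-8.

invalid (encodes a surrogate (U+D800–U+DFFF))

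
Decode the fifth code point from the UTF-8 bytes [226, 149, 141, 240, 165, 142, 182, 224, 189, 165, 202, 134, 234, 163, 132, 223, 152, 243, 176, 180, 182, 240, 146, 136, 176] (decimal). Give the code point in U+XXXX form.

U+A8C4

Offset 0: leading byte 0xE2 = 11100010 → 3-byte char #1 = E2 95 8D.
Offset 3: leading byte 0xF0 = 11110000 → 4-byte char #2 = F0 A5 8E B6.
Offset 7: leading byte 0xE0 = 11100000 → 3-byte char #3 = E0 BD A5.
Offset 10: leading byte 0xCA = 11001010 → 2-byte char #4 = CA 86.
Offset 12: leading byte 0xEA = 11101010 → 3-byte char #5 = EA A3 84.
Leading byte 0xEA = 11101010 matches 1110xxxx → 3-byte sequence.
Byte 1: 0xEA = 11101010, payload 1010 (4 bits).
Byte 2: 0xA3 = 10100011 (10xxxxxx ✓), payload 100011.
Byte 3: 0x84 = 10000100 (10xxxxxx ✓), payload 000100.
Concatenate: 1010100011000100 = 0xA8C4 (16 bits → U+A8C4).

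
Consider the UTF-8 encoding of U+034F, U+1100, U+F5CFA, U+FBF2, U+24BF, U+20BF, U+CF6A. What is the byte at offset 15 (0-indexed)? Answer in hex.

0xE2

U+034F → 2-byte form CD 8F at offsets 0–1.
U+1100 → 3-byte form E1 84 80 at offsets 2–4.
U+F5CFA → 4-byte form F3 B5 B3 BA at offsets 5–8.
U+FBF2 → 3-byte form EF AF B2 at offsets 9–11.
U+24BF → 3-byte form E2 92 BF at offsets 12–14.
U+20BF → 3-byte form E2 82 BF at offsets 15–17.
Offset 15 falls in char 6's range; it's byte 1 of E2 82 BF = 0xE2.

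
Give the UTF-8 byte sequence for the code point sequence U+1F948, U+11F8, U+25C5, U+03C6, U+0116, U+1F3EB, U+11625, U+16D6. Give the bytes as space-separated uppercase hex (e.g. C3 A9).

F0 9F A5 88 E1 87 B8 E2 97 85 CF 86 C4 96 F0 9F 8F AB F0 91 98 A5 E1 9B 96

U+1F948: 4-byte form → F0 9F A5 88.
U+11F8: 3-byte form → E1 87 B8.
U+25C5: 3-byte form → E2 97 85.
U+03C6: 2-byte form → CF 86.
U+0116: 2-byte form → C4 96.
U+1F3EB: 4-byte form → F0 9F 8F AB.
U+11625: 4-byte form → F0 91 98 A5.
U+16D6: 3-byte form → E1 9B 96.
Concatenated (25 bytes): F0 9F A5 88 E1 87 B8 E2 97 85 CF 86 C4 96 F0 9F 8F AB F0 91 98 A5 E1 9B 96.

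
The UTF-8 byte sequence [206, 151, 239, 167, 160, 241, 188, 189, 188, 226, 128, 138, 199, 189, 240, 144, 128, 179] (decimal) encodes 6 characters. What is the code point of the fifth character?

U+01FD

Offset 0: leading byte 0xCE = 11001110 → 2-byte char #1 = CE 97.
Offset 2: leading byte 0xEF = 11101111 → 3-byte char #2 = EF A7 A0.
Offset 5: leading byte 0xF1 = 11110001 → 4-byte char #3 = F1 BC BD BC.
Offset 9: leading byte 0xE2 = 11100010 → 3-byte char #4 = E2 80 8A.
Offset 12: leading byte 0xC7 = 11000111 → 2-byte char #5 = C7 BD.
Leading byte 0xC7 = 11000111 matches 110xxxxx → 2-byte sequence.
Byte 1: 0xC7 = 11000111, payload 00111 (5 bits).
Byte 2: 0xBD = 10111101 (10xxxxxx ✓), payload 111101.
Concatenate: 00111111101 = 0x1FD (11 bits → U+01FD).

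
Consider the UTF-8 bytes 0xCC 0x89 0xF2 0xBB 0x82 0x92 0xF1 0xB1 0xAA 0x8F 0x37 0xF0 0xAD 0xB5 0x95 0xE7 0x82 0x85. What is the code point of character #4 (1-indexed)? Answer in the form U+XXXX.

U+0037

Offset 0: leading byte 0xCC = 11001100 → 2-byte char #1 = CC 89.
Offset 2: leading byte 0xF2 = 11110010 → 4-byte char #2 = F2 BB 82 92.
Offset 6: leading byte 0xF1 = 11110001 → 4-byte char #3 = F1 B1 AA 8F.
Offset 10: leading byte 0x37 = 00110111 → 1-byte char #4 = 37.
Leading byte 0x37 = 00110111 matches 0xxxxxxx → 1-byte sequence.
Byte 1: 0x37 = 00110111, payload 0110111 (7 bits).
Concatenate: 0110111 = 0x37 (7 bits → U+0037).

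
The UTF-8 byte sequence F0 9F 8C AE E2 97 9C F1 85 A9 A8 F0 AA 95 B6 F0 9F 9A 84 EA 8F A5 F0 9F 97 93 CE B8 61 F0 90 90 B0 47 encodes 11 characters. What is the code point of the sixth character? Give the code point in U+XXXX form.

Offset 0: leading byte 0xF0 = 11110000 → 4-byte char #1 = F0 9F 8C AE.
Offset 4: leading byte 0xE2 = 11100010 → 3-byte char #2 = E2 97 9C.
Offset 7: leading byte 0xF1 = 11110001 → 4-byte char #3 = F1 85 A9 A8.
Offset 11: leading byte 0xF0 = 11110000 → 4-byte char #4 = F0 AA 95 B6.
Offset 15: leading byte 0xF0 = 11110000 → 4-byte char #5 = F0 9F 9A 84.
Offset 19: leading byte 0xEA = 11101010 → 3-byte char #6 = EA 8F A5.
Leading byte 0xEA = 11101010 matches 1110xxxx → 3-byte sequence.
Byte 1: 0xEA = 11101010, payload 1010 (4 bits).
Byte 2: 0x8F = 10001111 (10xxxxxx ✓), payload 001111.
Byte 3: 0xA5 = 10100101 (10xxxxxx ✓), payload 100101.
Concatenate: 1010001111100101 = 0xA3E5 (16 bits → U+A3E5).

U+A3E5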